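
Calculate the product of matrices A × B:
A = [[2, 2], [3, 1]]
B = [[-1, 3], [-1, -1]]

Matrix multiplication:
C[0][0] = 2×-1 + 2×-1 = -4
C[0][1] = 2×3 + 2×-1 = 4
C[1][0] = 3×-1 + 1×-1 = -4
C[1][1] = 3×3 + 1×-1 = 8
Result: [[-4, 4], [-4, 8]]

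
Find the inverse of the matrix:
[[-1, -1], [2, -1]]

For [[a,b],[c,d]], inverse = (1/det)·[[d,-b],[-c,a]]
det = (-1)(-1) - (-1)(2) = 1 - -2 = 3
Inverse = (1/3)·[[-1, 1], [-2, -1]]
= [[-1/3, 1/3], [-2/3, -1/3]]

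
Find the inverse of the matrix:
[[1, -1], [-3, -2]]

For [[a,b],[c,d]], inverse = (1/det)·[[d,-b],[-c,a]]
det = (1)(-2) - (-1)(-3) = -2 - 3 = -5
Inverse = (1/-5)·[[-2, 1], [3, 1]]
= [[2/5, -1/5], [-3/5, -1/5]]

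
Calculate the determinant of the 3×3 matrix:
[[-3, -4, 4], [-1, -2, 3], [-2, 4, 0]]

Expansion along first row:
det = -3·det([[-2,3],[4,0]]) - -4·det([[-1,3],[-2,0]]) + 4·det([[-1,-2],[-2,4]])
    = -3·(-2·0 - 3·4) - -4·(-1·0 - 3·-2) + 4·(-1·4 - -2·-2)
    = -3·-12 - -4·6 + 4·-8
    = 36 + 24 + -32 = 28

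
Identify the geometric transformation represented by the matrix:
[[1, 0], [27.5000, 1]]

This matrix represents: vertical shear with factor 27.5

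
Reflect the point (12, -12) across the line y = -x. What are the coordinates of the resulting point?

Reflection across line y = -x: (12, -12) → (12, -12)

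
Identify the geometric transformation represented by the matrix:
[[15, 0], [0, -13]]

This matrix represents: non-uniform scaling by sx = 15, sy = -13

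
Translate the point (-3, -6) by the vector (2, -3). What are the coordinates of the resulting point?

Translation by (2, -3) (homogeneous matrix [[1, 0, 2], [0, 1, -3], [0, 0, 1]]):
x' = -3 + 2 = -1
y' = -6 + -3 = -9
Result: (-1, -9)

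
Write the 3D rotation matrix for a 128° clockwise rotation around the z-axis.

Rotation matrix for clockwise 128° around z-axis:
A clockwise rotation by 128° is a counterclockwise rotation by -128°.
cos(-128°) = -0.6157, sin(-128°) = -0.7880
Result: [[-0.6157, 0.7880, 0], [-0.7880, -0.6157, 0], [0, 0, 1]]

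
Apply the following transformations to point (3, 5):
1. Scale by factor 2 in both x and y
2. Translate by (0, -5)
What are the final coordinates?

Step 1: Scale (3, 5) by 2 → (6, 10)
Step 2: Translate by (0, -5) → (6, 5)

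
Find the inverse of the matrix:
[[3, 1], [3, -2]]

For [[a,b],[c,d]], inverse = (1/det)·[[d,-b],[-c,a]]
det = (3)(-2) - (1)(3) = -6 - 3 = -9
Inverse = (1/-9)·[[-2, -1], [-3, 3]]
= [[2/9, 1/9], [1/3, -1/3]]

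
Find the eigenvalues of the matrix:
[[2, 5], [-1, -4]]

Characteristic equation: det(A - λI) = 0
λ² - (trace)λ + (det) = 0
trace = 2 + -4 = -2, det = (2)(-4) - (5)(-1) = -3
λ² - (-2)λ + (-3) = 0
λ = (-2 ± √((-2)² - 4·(-3))) / 2 = (-2 ± √16) / 2
Solving: λ = -3, 1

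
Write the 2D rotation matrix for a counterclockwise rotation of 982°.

Rotation matrix formula: [[cos θ, -sin θ], [sin θ, cos θ]]
For θ = 982°:
cos(982°) = -0.1392
sin(982°) = -0.9903
Result: [[-0.1392, 0.9903], [-0.9903, -0.1392]]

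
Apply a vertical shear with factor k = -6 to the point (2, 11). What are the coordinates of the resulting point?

Shear matrix for vertical shear with factor k = -6:
[[1, 0], [-6, 1]]
Result: (2, 11) → (2, -1)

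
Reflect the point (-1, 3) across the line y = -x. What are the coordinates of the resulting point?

Reflection across line y = -x: (-1, 3) → (-3, 1)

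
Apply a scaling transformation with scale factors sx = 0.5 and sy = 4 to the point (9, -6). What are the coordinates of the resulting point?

Scaling matrix:
[[0.50, 0], [0, 4]]
Result: (9 × 0.5, -6 × 4) = (4.5, -24)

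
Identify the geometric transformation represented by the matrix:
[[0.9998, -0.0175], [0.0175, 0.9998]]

This matrix represents: rotation by 1° counterclockwise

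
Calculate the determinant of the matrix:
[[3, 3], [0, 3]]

For a 2×2 matrix [[a, b], [c, d]], det = ad - bc
det = (3)(3) - (3)(0) = 9 - 0 = 9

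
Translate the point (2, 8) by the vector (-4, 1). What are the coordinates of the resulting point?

Translation by (-4, 1) (homogeneous matrix [[1, 0, -4], [0, 1, 1], [0, 0, 1]]):
x' = 2 + -4 = -2
y' = 8 + 1 = 9
Result: (-2, 9)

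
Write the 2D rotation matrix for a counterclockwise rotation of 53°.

Rotation matrix formula: [[cos θ, -sin θ], [sin θ, cos θ]]
For θ = 53°:
cos(53°) = 0.6018
sin(53°) = 0.7986
Result: [[0.6018, -0.7986], [0.7986, 0.6018]]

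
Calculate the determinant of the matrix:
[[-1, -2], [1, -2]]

For a 2×2 matrix [[a, b], [c, d]], det = ad - bc
det = (-1)(-2) - (-2)(1) = 2 - -2 = 4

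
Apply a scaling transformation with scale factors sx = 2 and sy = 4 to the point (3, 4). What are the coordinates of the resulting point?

Scaling matrix:
[[2, 0], [0, 4]]
Result: (3 × 2, 4 × 4) = (6, 16)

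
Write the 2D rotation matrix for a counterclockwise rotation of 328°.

Rotation matrix formula: [[cos θ, -sin θ], [sin θ, cos θ]]
For θ = 328°:
cos(328°) = 0.8480
sin(328°) = -0.5299
Result: [[0.8480, 0.5299], [-0.5299, 0.8480]]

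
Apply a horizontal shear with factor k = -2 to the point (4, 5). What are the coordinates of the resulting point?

Shear matrix for horizontal shear with factor k = -2:
[[1, -2], [0, 1]]
Result: (4, 5) → (-6, 5)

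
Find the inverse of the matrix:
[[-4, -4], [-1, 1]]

For [[a,b],[c,d]], inverse = (1/det)·[[d,-b],[-c,a]]
det = (-4)(1) - (-4)(-1) = -4 - 4 = -8
Inverse = (1/-8)·[[1, 4], [1, -4]]
= [[-1/8, -1/2], [-1/8, 1/2]]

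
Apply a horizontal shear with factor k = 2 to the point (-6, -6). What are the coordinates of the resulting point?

Shear matrix for horizontal shear with factor k = 2:
[[1, 2], [0, 1]]
Result: (-6, -6) → (-18, -6)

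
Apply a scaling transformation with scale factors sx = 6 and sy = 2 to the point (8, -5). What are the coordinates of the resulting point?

Scaling matrix:
[[6, 0], [0, 2]]
Result: (8 × 6, -5 × 2) = (48, -10)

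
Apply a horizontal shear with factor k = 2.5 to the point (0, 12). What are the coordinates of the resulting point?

Shear matrix for horizontal shear with factor k = 2.5:
[[1, 2.50], [0, 1]]
Result: (0, 12) → (30, 12)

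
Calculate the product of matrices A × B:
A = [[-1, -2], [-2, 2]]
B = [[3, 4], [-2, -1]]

Matrix multiplication:
C[0][0] = -1×3 + -2×-2 = 1
C[0][1] = -1×4 + -2×-1 = -2
C[1][0] = -2×3 + 2×-2 = -10
C[1][1] = -2×4 + 2×-1 = -10
Result: [[1, -2], [-10, -10]]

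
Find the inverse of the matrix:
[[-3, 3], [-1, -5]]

For [[a,b],[c,d]], inverse = (1/det)·[[d,-b],[-c,a]]
det = (-3)(-5) - (3)(-1) = 15 - -3 = 18
Inverse = (1/18)·[[-5, -3], [1, -3]]
= [[-5/18, -1/6], [1/18, -1/6]]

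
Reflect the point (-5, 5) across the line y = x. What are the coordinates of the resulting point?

Reflection across line y = x: (-5, 5) → (5, -5)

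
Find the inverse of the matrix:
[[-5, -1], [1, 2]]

For [[a,b],[c,d]], inverse = (1/det)·[[d,-b],[-c,a]]
det = (-5)(2) - (-1)(1) = -10 - -1 = -9
Inverse = (1/-9)·[[2, 1], [-1, -5]]
= [[-2/9, -1/9], [1/9, 5/9]]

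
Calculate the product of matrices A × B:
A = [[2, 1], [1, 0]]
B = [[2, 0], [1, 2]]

Matrix multiplication:
C[0][0] = 2×2 + 1×1 = 5
C[0][1] = 2×0 + 1×2 = 2
C[1][0] = 1×2 + 0×1 = 2
C[1][1] = 1×0 + 0×2 = 0
Result: [[5, 2], [2, 0]]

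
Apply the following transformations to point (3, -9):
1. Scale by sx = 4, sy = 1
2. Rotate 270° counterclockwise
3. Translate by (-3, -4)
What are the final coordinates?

Step 1: Scale → (12, -9)
Step 2: Rotate 270° → (-9, -12)
Step 3: Translate → (-12, -16)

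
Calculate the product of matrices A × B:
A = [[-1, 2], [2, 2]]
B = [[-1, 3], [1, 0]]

Matrix multiplication:
C[0][0] = -1×-1 + 2×1 = 3
C[0][1] = -1×3 + 2×0 = -3
C[1][0] = 2×-1 + 2×1 = 0
C[1][1] = 2×3 + 2×0 = 6
Result: [[3, -3], [0, 6]]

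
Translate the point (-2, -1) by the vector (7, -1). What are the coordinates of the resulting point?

Translation by (7, -1) (homogeneous matrix [[1, 0, 7], [0, 1, -1], [0, 0, 1]]):
x' = -2 + 7 = 5
y' = -1 + -1 = -2
Result: (5, -2)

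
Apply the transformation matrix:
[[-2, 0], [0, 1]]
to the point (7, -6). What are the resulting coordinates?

Matrix multiplication:
[[-2, 0], [0, 1]] × [7, -6]ᵀ
= [(-2)(7) + (0)(-6), (0)(7) + (1)(-6)]ᵀ
= [-14, -6]ᵀ
Result: (-14, -6)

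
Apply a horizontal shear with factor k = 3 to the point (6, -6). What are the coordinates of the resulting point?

Shear matrix for horizontal shear with factor k = 3:
[[1, 3], [0, 1]]
Result: (6, -6) → (-12, -6)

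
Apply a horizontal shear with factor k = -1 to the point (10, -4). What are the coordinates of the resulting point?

Shear matrix for horizontal shear with factor k = -1:
[[1, -1], [0, 1]]
Result: (10, -4) → (14, -4)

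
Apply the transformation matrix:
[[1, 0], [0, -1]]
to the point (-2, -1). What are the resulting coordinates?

Matrix multiplication:
[[1, 0], [0, -1]] × [-2, -1]ᵀ
= [(1)(-2) + (0)(-1), (0)(-2) + (-1)(-1)]ᵀ
= [-2, 1]ᵀ
Result: (-2, 1)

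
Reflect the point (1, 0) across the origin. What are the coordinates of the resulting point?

Reflection across origin: (1, 0) → (-1, 0)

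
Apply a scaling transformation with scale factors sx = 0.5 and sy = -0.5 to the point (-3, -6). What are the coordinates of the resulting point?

Scaling matrix:
[[0.50, 0], [0, -0.50]]
Result: (-3 × 0.5, -6 × -0.5) = (-1.5, 3)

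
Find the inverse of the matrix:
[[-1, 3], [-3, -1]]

For [[a,b],[c,d]], inverse = (1/det)·[[d,-b],[-c,a]]
det = (-1)(-1) - (3)(-3) = 1 - -9 = 10
Inverse = (1/10)·[[-1, -3], [3, -1]]
= [[-1/10, -3/10], [3/10, -1/10]]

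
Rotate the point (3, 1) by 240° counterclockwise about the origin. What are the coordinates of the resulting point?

Rotation matrix for 240°: [[cos 240°, -sin 240°], [sin 240°, cos 240°]] ≈ [[-0.500000, 0.866025], [-0.866025, -0.500000]]
[[-0.500000, 0.866025], [-0.866025, -0.500000]] × [3, 1]ᵀ ≈ [-0.6340, -3.0981]ᵀ
Result: (-0.6340, -3.0981)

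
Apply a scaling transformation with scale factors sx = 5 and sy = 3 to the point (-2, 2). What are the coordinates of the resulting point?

Scaling matrix:
[[5, 0], [0, 3]]
Result: (-2 × 5, 2 × 3) = (-10, 6)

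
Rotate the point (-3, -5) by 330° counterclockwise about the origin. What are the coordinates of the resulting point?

Rotation matrix for 330°: [[cos 330°, -sin 330°], [sin 330°, cos 330°]] ≈ [[0.866025, 0.500000], [-0.500000, 0.866025]]
[[0.866025, 0.500000], [-0.500000, 0.866025]] × [-3, -5]ᵀ ≈ [-5.0981, -2.8301]ᵀ
Result: (-5.0981, -2.8301)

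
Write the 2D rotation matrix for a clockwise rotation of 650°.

Rotation matrix formula: [[cos θ, -sin θ], [sin θ, cos θ]]
A clockwise rotation by 650° is equivalent to a counterclockwise rotation by -650°.
For θ = -650°:
cos(-650°) = 0.3420
sin(-650°) = 0.9397
Result: [[0.3420, -0.9397], [0.9397, 0.3420]]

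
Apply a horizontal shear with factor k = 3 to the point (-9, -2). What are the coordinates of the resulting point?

Shear matrix for horizontal shear with factor k = 3:
[[1, 3], [0, 1]]
Result: (-9, -2) → (-15, -2)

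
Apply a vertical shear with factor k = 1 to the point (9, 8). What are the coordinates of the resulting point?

Shear matrix for vertical shear with factor k = 1:
[[1, 0], [1, 1]]
Result: (9, 8) → (9, 17)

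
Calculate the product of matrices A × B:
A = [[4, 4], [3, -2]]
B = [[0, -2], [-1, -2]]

Matrix multiplication:
C[0][0] = 4×0 + 4×-1 = -4
C[0][1] = 4×-2 + 4×-2 = -16
C[1][0] = 3×0 + -2×-1 = 2
C[1][1] = 3×-2 + -2×-2 = -2
Result: [[-4, -16], [2, -2]]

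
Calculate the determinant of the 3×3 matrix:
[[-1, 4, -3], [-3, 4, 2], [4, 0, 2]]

Expansion along first row:
det = -1·det([[4,2],[0,2]]) - 4·det([[-3,2],[4,2]]) + -3·det([[-3,4],[4,0]])
    = -1·(4·2 - 2·0) - 4·(-3·2 - 2·4) + -3·(-3·0 - 4·4)
    = -1·8 - 4·-14 + -3·-16
    = -8 + 56 + 48 = 96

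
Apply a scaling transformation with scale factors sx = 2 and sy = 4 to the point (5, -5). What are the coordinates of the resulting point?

Scaling matrix:
[[2, 0], [0, 4]]
Result: (5 × 2, -5 × 4) = (10, -20)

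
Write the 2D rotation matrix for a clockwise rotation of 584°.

Rotation matrix formula: [[cos θ, -sin θ], [sin θ, cos θ]]
A clockwise rotation by 584° is equivalent to a counterclockwise rotation by -584°.
For θ = -584°:
cos(-584°) = -0.7193
sin(-584°) = 0.6947
Result: [[-0.7193, -0.6947], [0.6947, -0.7193]]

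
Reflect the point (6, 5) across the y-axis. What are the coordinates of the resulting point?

Reflection across y-axis: (6, 5) → (-6, 5)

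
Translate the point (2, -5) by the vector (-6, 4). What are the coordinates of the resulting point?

Translation by (-6, 4) (homogeneous matrix [[1, 0, -6], [0, 1, 4], [0, 0, 1]]):
x' = 2 + -6 = -4
y' = -5 + 4 = -1
Result: (-4, -1)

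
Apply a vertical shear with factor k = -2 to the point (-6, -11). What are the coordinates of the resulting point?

Shear matrix for vertical shear with factor k = -2:
[[1, 0], [-2, 1]]
Result: (-6, -11) → (-6, 1)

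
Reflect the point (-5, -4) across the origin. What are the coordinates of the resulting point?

Reflection across origin: (-5, -4) → (5, 4)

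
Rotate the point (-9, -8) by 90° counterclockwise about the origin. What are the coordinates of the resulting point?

Rotation matrix for 90°: [[cos 90°, -sin 90°], [sin 90°, cos 90°]] = [[0, -1], [1, 0]]
[[0, -1], [1, 0]] × [-9, -8]ᵀ = [8, -9]ᵀ
Result: (8, -9)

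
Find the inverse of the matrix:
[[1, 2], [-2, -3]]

For [[a,b],[c,d]], inverse = (1/det)·[[d,-b],[-c,a]]
det = (1)(-3) - (2)(-2) = -3 - -4 = 1
Inverse = [[-3, -2], [2, 1]]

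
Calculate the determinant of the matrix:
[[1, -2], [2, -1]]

For a 2×2 matrix [[a, b], [c, d]], det = ad - bc
det = (1)(-1) - (-2)(2) = -1 - -4 = 3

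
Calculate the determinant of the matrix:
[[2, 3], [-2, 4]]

For a 2×2 matrix [[a, b], [c, d]], det = ad - bc
det = (2)(4) - (3)(-2) = 8 - -6 = 14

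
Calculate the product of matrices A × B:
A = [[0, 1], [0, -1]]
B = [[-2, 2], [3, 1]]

Matrix multiplication:
C[0][0] = 0×-2 + 1×3 = 3
C[0][1] = 0×2 + 1×1 = 1
C[1][0] = 0×-2 + -1×3 = -3
C[1][1] = 0×2 + -1×1 = -1
Result: [[3, 1], [-3, -1]]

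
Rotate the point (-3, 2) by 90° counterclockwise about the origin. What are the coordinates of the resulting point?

Rotation matrix for 90°: [[cos 90°, -sin 90°], [sin 90°, cos 90°]] = [[0, -1], [1, 0]]
[[0, -1], [1, 0]] × [-3, 2]ᵀ = [-2, -3]ᵀ
Result: (-2, -3)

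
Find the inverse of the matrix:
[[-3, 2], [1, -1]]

For [[a,b],[c,d]], inverse = (1/det)·[[d,-b],[-c,a]]
det = (-3)(-1) - (2)(1) = 3 - 2 = 1
Inverse = [[-1, -2], [-1, -3]]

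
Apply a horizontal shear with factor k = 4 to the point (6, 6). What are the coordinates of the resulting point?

Shear matrix for horizontal shear with factor k = 4:
[[1, 4], [0, 1]]
Result: (6, 6) → (30, 6)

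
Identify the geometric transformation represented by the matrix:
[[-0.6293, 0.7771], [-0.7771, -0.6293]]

This matrix represents: rotation by 231° counterclockwise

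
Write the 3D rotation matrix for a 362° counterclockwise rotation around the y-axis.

Rotation matrix for counterclockwise 362° around y-axis:
cos(362°) = 0.9994, sin(362°) = 0.0349
Result: [[0.9994, 0, 0.0349], [0, 1, 0], [-0.0349, 0, 0.9994]]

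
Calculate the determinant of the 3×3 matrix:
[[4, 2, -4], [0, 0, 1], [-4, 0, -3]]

Expansion along first row:
det = 4·det([[0,1],[0,-3]]) - 2·det([[0,1],[-4,-3]]) + -4·det([[0,0],[-4,0]])
    = 4·(0·-3 - 1·0) - 2·(0·-3 - 1·-4) + -4·(0·0 - 0·-4)
    = 4·0 - 2·4 + -4·0
    = 0 + -8 + 0 = -8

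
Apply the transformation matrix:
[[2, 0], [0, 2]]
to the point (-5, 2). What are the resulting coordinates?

Matrix multiplication:
[[2, 0], [0, 2]] × [-5, 2]ᵀ
= [(2)(-5) + (0)(2), (0)(-5) + (2)(2)]ᵀ
= [-10, 4]ᵀ
Result: (-10, 4)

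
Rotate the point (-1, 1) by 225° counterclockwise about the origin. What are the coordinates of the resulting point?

Rotation matrix for 225°: [[cos 225°, -sin 225°], [sin 225°, cos 225°]] ≈ [[-0.707107, 0.707107], [-0.707107, -0.707107]]
[[-0.707107, 0.707107], [-0.707107, -0.707107]] × [-1, 1]ᵀ ≈ [1.4142, 0]ᵀ
Result: (1.4142, 0)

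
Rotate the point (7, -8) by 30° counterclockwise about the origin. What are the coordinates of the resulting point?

Rotation matrix for 30°: [[cos 30°, -sin 30°], [sin 30°, cos 30°]] ≈ [[0.866025, -0.500000], [0.500000, 0.866025]]
[[0.866025, -0.500000], [0.500000, 0.866025]] × [7, -8]ᵀ ≈ [10.0622, -3.4282]ᵀ
Result: (10.0622, -3.4282)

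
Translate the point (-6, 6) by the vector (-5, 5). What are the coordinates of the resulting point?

Translation by (-5, 5) (homogeneous matrix [[1, 0, -5], [0, 1, 5], [0, 0, 1]]):
x' = -6 + -5 = -11
y' = 6 + 5 = 11
Result: (-11, 11)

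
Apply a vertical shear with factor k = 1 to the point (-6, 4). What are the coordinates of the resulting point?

Shear matrix for vertical shear with factor k = 1:
[[1, 0], [1, 1]]
Result: (-6, 4) → (-6, -2)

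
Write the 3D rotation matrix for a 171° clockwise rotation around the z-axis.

Rotation matrix for clockwise 171° around z-axis:
A clockwise rotation by 171° is a counterclockwise rotation by -171°.
cos(-171°) = -0.9877, sin(-171°) = -0.1564
Result: [[-0.9877, 0.1564, 0], [-0.1564, -0.9877, 0], [0, 0, 1]]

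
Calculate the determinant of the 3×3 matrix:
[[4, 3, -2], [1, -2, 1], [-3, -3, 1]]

Expansion along first row:
det = 4·det([[-2,1],[-3,1]]) - 3·det([[1,1],[-3,1]]) + -2·det([[1,-2],[-3,-3]])
    = 4·(-2·1 - 1·-3) - 3·(1·1 - 1·-3) + -2·(1·-3 - -2·-3)
    = 4·1 - 3·4 + -2·-9
    = 4 + -12 + 18 = 10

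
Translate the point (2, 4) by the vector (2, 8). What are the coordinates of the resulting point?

Translation by (2, 8) (homogeneous matrix [[1, 0, 2], [0, 1, 8], [0, 0, 1]]):
x' = 2 + 2 = 4
y' = 4 + 8 = 12
Result: (4, 12)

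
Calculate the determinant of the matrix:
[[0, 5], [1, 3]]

For a 2×2 matrix [[a, b], [c, d]], det = ad - bc
det = (0)(3) - (5)(1) = 0 - 5 = -5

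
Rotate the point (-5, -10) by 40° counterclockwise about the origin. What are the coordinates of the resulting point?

Rotation matrix for 40°: [[cos 40°, -sin 40°], [sin 40°, cos 40°]] ≈ [[0.766044, -0.642788], [0.642788, 0.766044]]
[[0.766044, -0.642788], [0.642788, 0.766044]] × [-5, -10]ᵀ ≈ [2.5977, -10.8744]ᵀ
Result: (2.5977, -10.8744)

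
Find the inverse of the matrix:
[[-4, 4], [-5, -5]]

For [[a,b],[c,d]], inverse = (1/det)·[[d,-b],[-c,a]]
det = (-4)(-5) - (4)(-5) = 20 - -20 = 40
Inverse = (1/40)·[[-5, -4], [5, -4]]
= [[-1/8, -1/10], [1/8, -1/10]]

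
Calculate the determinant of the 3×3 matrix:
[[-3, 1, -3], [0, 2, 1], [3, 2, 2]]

Expansion along first row:
det = -3·det([[2,1],[2,2]]) - 1·det([[0,1],[3,2]]) + -3·det([[0,2],[3,2]])
    = -3·(2·2 - 1·2) - 1·(0·2 - 1·3) + -3·(0·2 - 2·3)
    = -3·2 - 1·-3 + -3·-6
    = -6 + 3 + 18 = 15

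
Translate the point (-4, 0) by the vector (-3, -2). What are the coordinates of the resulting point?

Translation by (-3, -2) (homogeneous matrix [[1, 0, -3], [0, 1, -2], [0, 0, 1]]):
x' = -4 + -3 = -7
y' = 0 + -2 = -2
Result: (-7, -2)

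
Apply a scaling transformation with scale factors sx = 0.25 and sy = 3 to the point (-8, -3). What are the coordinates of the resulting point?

Scaling matrix:
[[0.25, 0], [0, 3]]
Result: (-8 × 0.25, -3 × 3) = (-2, -9)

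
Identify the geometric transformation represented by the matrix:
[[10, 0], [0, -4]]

This matrix represents: non-uniform scaling by sx = 10, sy = -4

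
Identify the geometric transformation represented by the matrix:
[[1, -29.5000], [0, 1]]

This matrix represents: horizontal shear with factor -29.5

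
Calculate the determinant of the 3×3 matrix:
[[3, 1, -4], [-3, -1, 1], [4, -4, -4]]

Expansion along first row:
det = 3·det([[-1,1],[-4,-4]]) - 1·det([[-3,1],[4,-4]]) + -4·det([[-3,-1],[4,-4]])
    = 3·(-1·-4 - 1·-4) - 1·(-3·-4 - 1·4) + -4·(-3·-4 - -1·4)
    = 3·8 - 1·8 + -4·16
    = 24 + -8 + -64 = -48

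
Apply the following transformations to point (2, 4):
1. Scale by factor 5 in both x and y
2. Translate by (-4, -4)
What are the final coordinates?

Step 1: Scale (2, 4) by 5 → (10, 20)
Step 2: Translate by (-4, -4) → (6, 16)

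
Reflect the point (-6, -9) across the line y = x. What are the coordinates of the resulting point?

Reflection across line y = x: (-6, -9) → (-9, -6)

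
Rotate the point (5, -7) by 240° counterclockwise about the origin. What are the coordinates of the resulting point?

Rotation matrix for 240°: [[cos 240°, -sin 240°], [sin 240°, cos 240°]] ≈ [[-0.500000, 0.866025], [-0.866025, -0.500000]]
[[-0.500000, 0.866025], [-0.866025, -0.500000]] × [5, -7]ᵀ ≈ [-8.5622, -0.8301]ᵀ
Result: (-8.5622, -0.8301)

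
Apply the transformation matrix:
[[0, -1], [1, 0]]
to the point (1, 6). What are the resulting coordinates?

Matrix multiplication:
[[0, -1], [1, 0]] × [1, 6]ᵀ
= [(0)(1) + (-1)(6), (1)(1) + (0)(6)]ᵀ
= [-6, 1]ᵀ
Result: (-6, 1)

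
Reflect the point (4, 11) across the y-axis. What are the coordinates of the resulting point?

Reflection across y-axis: (4, 11) → (-4, 11)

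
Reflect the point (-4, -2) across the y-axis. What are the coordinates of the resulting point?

Reflection across y-axis: (-4, -2) → (4, -2)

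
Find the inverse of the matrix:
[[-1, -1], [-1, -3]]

For [[a,b],[c,d]], inverse = (1/det)·[[d,-b],[-c,a]]
det = (-1)(-3) - (-1)(-1) = 3 - 1 = 2
Inverse = (1/2)·[[-3, 1], [1, -1]]
= [[-3/2, 1/2], [1/2, -1/2]]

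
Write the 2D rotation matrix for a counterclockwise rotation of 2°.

Rotation matrix formula: [[cos θ, -sin θ], [sin θ, cos θ]]
For θ = 2°:
cos(2°) = 0.9994
sin(2°) = 0.0349
Result: [[0.9994, -0.0349], [0.0349, 0.9994]]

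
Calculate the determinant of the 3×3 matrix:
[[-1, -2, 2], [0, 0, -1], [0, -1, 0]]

Expansion along first row:
det = -1·det([[0,-1],[-1,0]]) - -2·det([[0,-1],[0,0]]) + 2·det([[0,0],[0,-1]])
    = -1·(0·0 - -1·-1) - -2·(0·0 - -1·0) + 2·(0·-1 - 0·0)
    = -1·-1 - -2·0 + 2·0
    = 1 + 0 + 0 = 1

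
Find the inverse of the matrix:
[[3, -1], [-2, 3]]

For [[a,b],[c,d]], inverse = (1/det)·[[d,-b],[-c,a]]
det = (3)(3) - (-1)(-2) = 9 - 2 = 7
Inverse = (1/7)·[[3, 1], [2, 3]]
= [[3/7, 1/7], [2/7, 3/7]]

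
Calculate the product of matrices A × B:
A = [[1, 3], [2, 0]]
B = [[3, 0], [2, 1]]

Matrix multiplication:
C[0][0] = 1×3 + 3×2 = 9
C[0][1] = 1×0 + 3×1 = 3
C[1][0] = 2×3 + 0×2 = 6
C[1][1] = 2×0 + 0×1 = 0
Result: [[9, 3], [6, 0]]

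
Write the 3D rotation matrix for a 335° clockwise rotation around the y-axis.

Rotation matrix for clockwise 335° around y-axis:
A clockwise rotation by 335° is a counterclockwise rotation by -335°.
cos(-335°) = 0.9063, sin(-335°) = 0.4226
Result: [[0.9063, 0, 0.4226], [0, 1, 0], [-0.4226, 0, 0.9063]]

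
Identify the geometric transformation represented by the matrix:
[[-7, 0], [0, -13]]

This matrix represents: non-uniform scaling by sx = -7, sy = -13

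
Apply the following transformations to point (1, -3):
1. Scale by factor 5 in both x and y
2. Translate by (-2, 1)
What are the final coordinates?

Step 1: Scale (1, -3) by 5 → (5, -15)
Step 2: Translate by (-2, 1) → (3, -14)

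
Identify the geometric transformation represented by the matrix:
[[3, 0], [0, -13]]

This matrix represents: non-uniform scaling by sx = 3, sy = -13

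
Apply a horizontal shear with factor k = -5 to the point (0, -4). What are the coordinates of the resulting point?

Shear matrix for horizontal shear with factor k = -5:
[[1, -5], [0, 1]]
Result: (0, -4) → (20, -4)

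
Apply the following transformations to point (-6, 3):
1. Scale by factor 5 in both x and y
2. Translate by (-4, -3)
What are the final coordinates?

Step 1: Scale (-6, 3) by 5 → (-30, 15)
Step 2: Translate by (-4, -3) → (-34, 12)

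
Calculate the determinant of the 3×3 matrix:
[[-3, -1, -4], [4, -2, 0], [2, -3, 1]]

Expansion along first row:
det = -3·det([[-2,0],[-3,1]]) - -1·det([[4,0],[2,1]]) + -4·det([[4,-2],[2,-3]])
    = -3·(-2·1 - 0·-3) - -1·(4·1 - 0·2) + -4·(4·-3 - -2·2)
    = -3·-2 - -1·4 + -4·-8
    = 6 + 4 + 32 = 42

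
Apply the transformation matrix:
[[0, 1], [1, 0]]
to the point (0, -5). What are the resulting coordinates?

Matrix multiplication:
[[0, 1], [1, 0]] × [0, -5]ᵀ
= [(0)(0) + (1)(-5), (1)(0) + (0)(-5)]ᵀ
= [-5, 0]ᵀ
Result: (-5, 0)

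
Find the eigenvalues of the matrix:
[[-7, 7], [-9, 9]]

Characteristic equation: det(A - λI) = 0
λ² - (trace)λ + (det) = 0
trace = -7 + 9 = 2, det = (-7)(9) - (7)(-9) = 0
λ² - (2)λ + (0) = 0
λ = (2 ± √((2)² - 4·(0))) / 2 = (2 ± √4) / 2
Solving: λ = 0, 2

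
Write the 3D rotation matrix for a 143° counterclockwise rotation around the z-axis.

Rotation matrix for counterclockwise 143° around z-axis:
cos(143°) = -0.7986, sin(143°) = 0.6018
Result: [[-0.7986, -0.6018, 0], [0.6018, -0.7986, 0], [0, 0, 1]]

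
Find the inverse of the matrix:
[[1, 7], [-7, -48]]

For [[a,b],[c,d]], inverse = (1/det)·[[d,-b],[-c,a]]
det = (1)(-48) - (7)(-7) = -48 - -49 = 1
Inverse = [[-48, -7], [7, 1]]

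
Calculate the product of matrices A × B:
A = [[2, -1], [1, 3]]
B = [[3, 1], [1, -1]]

Matrix multiplication:
C[0][0] = 2×3 + -1×1 = 5
C[0][1] = 2×1 + -1×-1 = 3
C[1][0] = 1×3 + 3×1 = 6
C[1][1] = 1×1 + 3×-1 = -2
Result: [[5, 3], [6, -2]]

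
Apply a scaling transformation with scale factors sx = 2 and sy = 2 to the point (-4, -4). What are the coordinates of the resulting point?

Scaling matrix:
[[2, 0], [0, 2]]
Result: (-4 × 2, -4 × 2) = (-8, -8)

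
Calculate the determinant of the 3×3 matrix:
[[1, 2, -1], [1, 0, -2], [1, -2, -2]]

Expansion along first row:
det = 1·det([[0,-2],[-2,-2]]) - 2·det([[1,-2],[1,-2]]) + -1·det([[1,0],[1,-2]])
    = 1·(0·-2 - -2·-2) - 2·(1·-2 - -2·1) + -1·(1·-2 - 0·1)
    = 1·-4 - 2·0 + -1·-2
    = -4 + 0 + 2 = -2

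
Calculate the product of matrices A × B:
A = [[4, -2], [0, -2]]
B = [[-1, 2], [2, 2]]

Matrix multiplication:
C[0][0] = 4×-1 + -2×2 = -8
C[0][1] = 4×2 + -2×2 = 4
C[1][0] = 0×-1 + -2×2 = -4
C[1][1] = 0×2 + -2×2 = -4
Result: [[-8, 4], [-4, -4]]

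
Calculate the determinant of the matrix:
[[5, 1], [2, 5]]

For a 2×2 matrix [[a, b], [c, d]], det = ad - bc
det = (5)(5) - (1)(2) = 25 - 2 = 23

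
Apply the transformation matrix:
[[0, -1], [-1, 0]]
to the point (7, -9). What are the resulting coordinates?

Matrix multiplication:
[[0, -1], [-1, 0]] × [7, -9]ᵀ
= [(0)(7) + (-1)(-9), (-1)(7) + (0)(-9)]ᵀ
= [9, -7]ᵀ
Result: (9, -7)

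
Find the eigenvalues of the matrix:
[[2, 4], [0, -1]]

Characteristic equation: det(A - λI) = 0
λ² - (trace)λ + (det) = 0
trace = 2 + -1 = 1, det = (2)(-1) - (4)(0) = -2
λ² - (1)λ + (-2) = 0
λ = (1 ± √((1)² - 4·(-2))) / 2 = (1 ± √9) / 2
Solving: λ = -1, 2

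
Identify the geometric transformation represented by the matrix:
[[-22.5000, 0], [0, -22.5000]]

This matrix represents: uniform scaling by factor -22.5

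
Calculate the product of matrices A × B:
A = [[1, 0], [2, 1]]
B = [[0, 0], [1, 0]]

Matrix multiplication:
C[0][0] = 1×0 + 0×1 = 0
C[0][1] = 1×0 + 0×0 = 0
C[1][0] = 2×0 + 1×1 = 1
C[1][1] = 2×0 + 1×0 = 0
Result: [[0, 0], [1, 0]]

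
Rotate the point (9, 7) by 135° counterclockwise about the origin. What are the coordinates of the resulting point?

Rotation matrix for 135°: [[cos 135°, -sin 135°], [sin 135°, cos 135°]] ≈ [[-0.707107, -0.707107], [0.707107, -0.707107]]
[[-0.707107, -0.707107], [0.707107, -0.707107]] × [9, 7]ᵀ ≈ [-11.3137, 1.4142]ᵀ
Result: (-11.3137, 1.4142)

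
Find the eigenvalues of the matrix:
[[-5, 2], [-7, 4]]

Characteristic equation: det(A - λI) = 0
λ² - (trace)λ + (det) = 0
trace = -5 + 4 = -1, det = (-5)(4) - (2)(-7) = -6
λ² - (-1)λ + (-6) = 0
λ = (-1 ± √((-1)² - 4·(-6))) / 2 = (-1 ± √25) / 2
Solving: λ = -3, 2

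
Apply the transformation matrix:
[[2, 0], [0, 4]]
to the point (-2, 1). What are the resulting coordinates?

Matrix multiplication:
[[2, 0], [0, 4]] × [-2, 1]ᵀ
= [(2)(-2) + (0)(1), (0)(-2) + (4)(1)]ᵀ
= [-4, 4]ᵀ
Result: (-4, 4)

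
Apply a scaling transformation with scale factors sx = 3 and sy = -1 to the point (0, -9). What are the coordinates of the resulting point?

Scaling matrix:
[[3, 0], [0, -1]]
Result: (0 × 3, -9 × -1) = (0, 9)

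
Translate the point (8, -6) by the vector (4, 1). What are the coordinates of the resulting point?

Translation by (4, 1) (homogeneous matrix [[1, 0, 4], [0, 1, 1], [0, 0, 1]]):
x' = 8 + 4 = 12
y' = -6 + 1 = -5
Result: (12, -5)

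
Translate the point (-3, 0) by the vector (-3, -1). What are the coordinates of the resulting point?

Translation by (-3, -1) (homogeneous matrix [[1, 0, -3], [0, 1, -1], [0, 0, 1]]):
x' = -3 + -3 = -6
y' = 0 + -1 = -1
Result: (-6, -1)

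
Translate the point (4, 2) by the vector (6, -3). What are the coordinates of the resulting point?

Translation by (6, -3) (homogeneous matrix [[1, 0, 6], [0, 1, -3], [0, 0, 1]]):
x' = 4 + 6 = 10
y' = 2 + -3 = -1
Result: (10, -1)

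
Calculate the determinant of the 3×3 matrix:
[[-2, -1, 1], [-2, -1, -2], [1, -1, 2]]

Expansion along first row:
det = -2·det([[-1,-2],[-1,2]]) - -1·det([[-2,-2],[1,2]]) + 1·det([[-2,-1],[1,-1]])
    = -2·(-1·2 - -2·-1) - -1·(-2·2 - -2·1) + 1·(-2·-1 - -1·1)
    = -2·-4 - -1·-2 + 1·3
    = 8 + -2 + 3 = 9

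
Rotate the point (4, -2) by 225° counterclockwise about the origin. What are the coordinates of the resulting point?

Rotation matrix for 225°: [[cos 225°, -sin 225°], [sin 225°, cos 225°]] ≈ [[-0.707107, 0.707107], [-0.707107, -0.707107]]
[[-0.707107, 0.707107], [-0.707107, -0.707107]] × [4, -2]ᵀ ≈ [-4.2426, -1.4142]ᵀ
Result: (-4.2426, -1.4142)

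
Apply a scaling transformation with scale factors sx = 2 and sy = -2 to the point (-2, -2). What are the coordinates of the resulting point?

Scaling matrix:
[[2, 0], [0, -2]]
Result: (-2 × 2, -2 × -2) = (-4, 4)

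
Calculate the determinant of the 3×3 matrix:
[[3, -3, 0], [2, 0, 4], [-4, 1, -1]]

Expansion along first row:
det = 3·det([[0,4],[1,-1]]) - -3·det([[2,4],[-4,-1]]) + 0·det([[2,0],[-4,1]])
    = 3·(0·-1 - 4·1) - -3·(2·-1 - 4·-4) + 0·(2·1 - 0·-4)
    = 3·-4 - -3·14 + 0·2
    = -12 + 42 + 0 = 30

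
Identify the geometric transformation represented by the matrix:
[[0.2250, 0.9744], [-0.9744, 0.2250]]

This matrix represents: rotation by 283° counterclockwise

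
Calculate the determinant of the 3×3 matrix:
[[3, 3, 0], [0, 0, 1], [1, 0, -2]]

Expansion along first row:
det = 3·det([[0,1],[0,-2]]) - 3·det([[0,1],[1,-2]]) + 0·det([[0,0],[1,0]])
    = 3·(0·-2 - 1·0) - 3·(0·-2 - 1·1) + 0·(0·0 - 0·1)
    = 3·0 - 3·-1 + 0·0
    = 0 + 3 + 0 = 3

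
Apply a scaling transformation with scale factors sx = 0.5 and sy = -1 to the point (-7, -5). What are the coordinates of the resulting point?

Scaling matrix:
[[0.50, 0], [0, -1]]
Result: (-7 × 0.5, -5 × -1) = (-3.5, 5)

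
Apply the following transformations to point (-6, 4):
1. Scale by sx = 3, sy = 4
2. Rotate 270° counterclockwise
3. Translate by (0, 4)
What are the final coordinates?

Step 1: Scale → (-18, 16)
Step 2: Rotate 270° → (16, 18)
Step 3: Translate → (16, 22)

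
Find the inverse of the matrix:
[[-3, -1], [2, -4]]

For [[a,b],[c,d]], inverse = (1/det)·[[d,-b],[-c,a]]
det = (-3)(-4) - (-1)(2) = 12 - -2 = 14
Inverse = (1/14)·[[-4, 1], [-2, -3]]
= [[-2/7, 1/14], [-1/7, -3/14]]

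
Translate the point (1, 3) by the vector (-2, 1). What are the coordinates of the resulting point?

Translation by (-2, 1) (homogeneous matrix [[1, 0, -2], [0, 1, 1], [0, 0, 1]]):
x' = 1 + -2 = -1
y' = 3 + 1 = 4
Result: (-1, 4)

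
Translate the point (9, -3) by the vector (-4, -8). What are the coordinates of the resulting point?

Translation by (-4, -8) (homogeneous matrix [[1, 0, -4], [0, 1, -8], [0, 0, 1]]):
x' = 9 + -4 = 5
y' = -3 + -8 = -11
Result: (5, -11)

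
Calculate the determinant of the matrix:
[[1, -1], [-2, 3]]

For a 2×2 matrix [[a, b], [c, d]], det = ad - bc
det = (1)(3) - (-1)(-2) = 3 - 2 = 1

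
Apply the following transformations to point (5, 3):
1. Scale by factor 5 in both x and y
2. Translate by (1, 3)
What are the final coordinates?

Step 1: Scale (5, 3) by 5 → (25, 15)
Step 2: Translate by (1, 3) → (26, 18)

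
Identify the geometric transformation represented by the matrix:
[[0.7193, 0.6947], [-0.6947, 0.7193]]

This matrix represents: rotation by 316° counterclockwise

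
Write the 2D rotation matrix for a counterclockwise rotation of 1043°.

Rotation matrix formula: [[cos θ, -sin θ], [sin θ, cos θ]]
For θ = 1043°:
cos(1043°) = 0.7986
sin(1043°) = -0.6018
Result: [[0.7986, 0.6018], [-0.6018, 0.7986]]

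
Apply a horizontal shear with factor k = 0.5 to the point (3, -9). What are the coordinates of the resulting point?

Shear matrix for horizontal shear with factor k = 0.5:
[[1, 0.50], [0, 1]]
Result: (3, -9) → (-1.5, -9)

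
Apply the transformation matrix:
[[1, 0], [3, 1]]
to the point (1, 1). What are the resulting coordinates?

Matrix multiplication:
[[1, 0], [3, 1]] × [1, 1]ᵀ
= [(1)(1) + (0)(1), (3)(1) + (1)(1)]ᵀ
= [1, 4]ᵀ
Result: (1, 4)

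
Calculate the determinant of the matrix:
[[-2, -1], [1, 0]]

For a 2×2 matrix [[a, b], [c, d]], det = ad - bc
det = (-2)(0) - (-1)(1) = 0 - -1 = 1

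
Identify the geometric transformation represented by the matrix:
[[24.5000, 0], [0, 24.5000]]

This matrix represents: uniform scaling by factor 24.5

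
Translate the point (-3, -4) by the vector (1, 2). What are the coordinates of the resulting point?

Translation by (1, 2) (homogeneous matrix [[1, 0, 1], [0, 1, 2], [0, 0, 1]]):
x' = -3 + 1 = -2
y' = -4 + 2 = -2
Result: (-2, -2)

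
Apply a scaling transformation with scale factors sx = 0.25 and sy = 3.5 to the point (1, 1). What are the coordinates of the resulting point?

Scaling matrix:
[[0.25, 0], [0, 3.50]]
Result: (1 × 0.25, 1 × 3.5) = (0.25, 3.5)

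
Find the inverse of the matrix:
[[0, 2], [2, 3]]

For [[a,b],[c,d]], inverse = (1/det)·[[d,-b],[-c,a]]
det = (0)(3) - (2)(2) = 0 - 4 = -4
Inverse = (1/-4)·[[3, -2], [-2, 0]]
= [[-3/4, 1/2], [1/2, 0]]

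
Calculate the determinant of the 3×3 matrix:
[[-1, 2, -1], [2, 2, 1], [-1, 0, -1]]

Expansion along first row:
det = -1·det([[2,1],[0,-1]]) - 2·det([[2,1],[-1,-1]]) + -1·det([[2,2],[-1,0]])
    = -1·(2·-1 - 1·0) - 2·(2·-1 - 1·-1) + -1·(2·0 - 2·-1)
    = -1·-2 - 2·-1 + -1·2
    = 2 + 2 + -2 = 2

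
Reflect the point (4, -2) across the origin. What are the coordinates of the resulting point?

Reflection across origin: (4, -2) → (-4, 2)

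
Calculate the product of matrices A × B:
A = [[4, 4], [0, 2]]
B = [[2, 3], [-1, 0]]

Matrix multiplication:
C[0][0] = 4×2 + 4×-1 = 4
C[0][1] = 4×3 + 4×0 = 12
C[1][0] = 0×2 + 2×-1 = -2
C[1][1] = 0×3 + 2×0 = 0
Result: [[4, 12], [-2, 0]]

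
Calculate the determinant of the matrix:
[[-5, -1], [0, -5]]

For a 2×2 matrix [[a, b], [c, d]], det = ad - bc
det = (-5)(-5) - (-1)(0) = 25 - 0 = 25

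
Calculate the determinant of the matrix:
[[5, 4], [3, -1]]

For a 2×2 matrix [[a, b], [c, d]], det = ad - bc
det = (5)(-1) - (4)(3) = -5 - 12 = -17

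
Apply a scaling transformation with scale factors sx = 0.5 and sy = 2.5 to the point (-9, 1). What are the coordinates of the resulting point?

Scaling matrix:
[[0.50, 0], [0, 2.50]]
Result: (-9 × 0.5, 1 × 2.5) = (-4.5, 2.5)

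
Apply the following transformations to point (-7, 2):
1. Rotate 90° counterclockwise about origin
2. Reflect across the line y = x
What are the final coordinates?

Step 1: Rotate 90° → (-2, -7)
Step 2: Reflect across line y = x → (-7, -2)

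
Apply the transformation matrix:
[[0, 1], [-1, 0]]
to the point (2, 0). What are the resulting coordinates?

Matrix multiplication:
[[0, 1], [-1, 0]] × [2, 0]ᵀ
= [(0)(2) + (1)(0), (-1)(2) + (0)(0)]ᵀ
= [0, -2]ᵀ
Result: (0, -2)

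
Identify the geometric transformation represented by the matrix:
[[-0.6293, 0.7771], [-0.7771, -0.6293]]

This matrix represents: rotation by 231° counterclockwise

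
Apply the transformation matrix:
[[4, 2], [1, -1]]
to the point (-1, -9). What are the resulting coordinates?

Matrix multiplication:
[[4, 2], [1, -1]] × [-1, -9]ᵀ
= [(4)(-1) + (2)(-9), (1)(-1) + (-1)(-9)]ᵀ
= [-22, 8]ᵀ
Result: (-22, 8)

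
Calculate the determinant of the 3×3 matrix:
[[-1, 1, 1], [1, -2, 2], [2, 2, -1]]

Expansion along first row:
det = -1·det([[-2,2],[2,-1]]) - 1·det([[1,2],[2,-1]]) + 1·det([[1,-2],[2,2]])
    = -1·(-2·-1 - 2·2) - 1·(1·-1 - 2·2) + 1·(1·2 - -2·2)
    = -1·-2 - 1·-5 + 1·6
    = 2 + 5 + 6 = 13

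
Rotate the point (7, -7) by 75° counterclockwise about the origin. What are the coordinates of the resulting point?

Rotation matrix for 75°: [[cos 75°, -sin 75°], [sin 75°, cos 75°]] ≈ [[0.258819, -0.965926], [0.965926, 0.258819]]
[[0.258819, -0.965926], [0.965926, 0.258819]] × [7, -7]ᵀ ≈ [8.5732, 4.9497]ᵀ
Result: (8.5732, 4.9497)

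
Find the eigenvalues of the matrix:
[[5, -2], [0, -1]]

Characteristic equation: det(A - λI) = 0
λ² - (trace)λ + (det) = 0
trace = 5 + -1 = 4, det = (5)(-1) - (-2)(0) = -5
λ² - (4)λ + (-5) = 0
λ = (4 ± √((4)² - 4·(-5))) / 2 = (4 ± √36) / 2
Solving: λ = -1, 5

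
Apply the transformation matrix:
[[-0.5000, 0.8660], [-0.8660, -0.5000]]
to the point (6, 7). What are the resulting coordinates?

Matrix multiplication:
[[-0.5000, 0.8660], [-0.8660, -0.5000]] × [6, 7]ᵀ
= [(-0.5000)(6) + (0.8660)(7), (-0.8660)(6) + (-0.5000)(7)]ᵀ
= [3.0620, -8.6960]ᵀ
Result: (3.0620, -8.6960)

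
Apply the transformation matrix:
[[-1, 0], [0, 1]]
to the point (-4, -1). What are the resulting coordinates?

Matrix multiplication:
[[-1, 0], [0, 1]] × [-4, -1]ᵀ
= [(-1)(-4) + (0)(-1), (0)(-4) + (1)(-1)]ᵀ
= [4, -1]ᵀ
Result: (4, -1)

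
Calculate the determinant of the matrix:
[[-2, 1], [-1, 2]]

For a 2×2 matrix [[a, b], [c, d]], det = ad - bc
det = (-2)(2) - (1)(-1) = -4 - -1 = -3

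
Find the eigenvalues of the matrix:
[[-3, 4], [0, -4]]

Characteristic equation: det(A - λI) = 0
λ² - (trace)λ + (det) = 0
trace = -3 + -4 = -7, det = (-3)(-4) - (4)(0) = 12
λ² - (-7)λ + (12) = 0
λ = (-7 ± √((-7)² - 4·(12))) / 2 = (-7 ± √1) / 2
Solving: λ = -4, -3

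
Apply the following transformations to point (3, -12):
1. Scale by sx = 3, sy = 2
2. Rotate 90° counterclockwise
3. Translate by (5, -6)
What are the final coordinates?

Step 1: Scale → (9, -24)
Step 2: Rotate 90° → (24, 9)
Step 3: Translate → (29, 3)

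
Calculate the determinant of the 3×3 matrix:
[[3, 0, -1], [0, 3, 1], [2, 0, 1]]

Expansion along first row:
det = 3·det([[3,1],[0,1]]) - 0·det([[0,1],[2,1]]) + -1·det([[0,3],[2,0]])
    = 3·(3·1 - 1·0) - 0·(0·1 - 1·2) + -1·(0·0 - 3·2)
    = 3·3 - 0·-2 + -1·-6
    = 9 + 0 + 6 = 15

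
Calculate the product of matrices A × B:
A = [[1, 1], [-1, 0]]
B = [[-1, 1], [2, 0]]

Matrix multiplication:
C[0][0] = 1×-1 + 1×2 = 1
C[0][1] = 1×1 + 1×0 = 1
C[1][0] = -1×-1 + 0×2 = 1
C[1][1] = -1×1 + 0×0 = -1
Result: [[1, 1], [1, -1]]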